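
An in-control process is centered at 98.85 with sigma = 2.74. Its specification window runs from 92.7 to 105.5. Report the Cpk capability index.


Cpu = (USL - mean) / (3*sigma) = (105.5 - 98.85) / (3*2.74) = 0.8090
Cpl = (mean - LSL) / (3*sigma) = (98.85 - 92.7) / (3*2.74) = 0.7482
Cpk = min(Cpu, Cpl) = 0.7482

0.7482


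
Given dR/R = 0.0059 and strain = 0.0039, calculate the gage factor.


GF = (dR/R) / epsilon
= 0.0059 / 0.0039
= 1.5128

1.5128


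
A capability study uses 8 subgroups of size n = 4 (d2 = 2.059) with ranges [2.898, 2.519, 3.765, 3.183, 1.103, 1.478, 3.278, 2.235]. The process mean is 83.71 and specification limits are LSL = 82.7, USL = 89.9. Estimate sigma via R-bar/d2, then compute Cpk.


R_bar = (2.898 + 2.519 + 3.765 + 3.183 + 1.103 + 1.478 + 3.278 + 2.235) / 8 = 2.557375
sigma = R_bar / d2 = 2.557375 / 2.059 = 1.2420471
Cp = (USL - LSL)/(6*sigma) = (89.9 - 82.7)/(6*1.2420471) = 0.9661
Cpu = (89.9 - 83.71)/(3*1.2420471) = 1.6612
Cpl = (83.71 - 82.7)/(3*1.2420471) = 0.2711
Cpk = min(Cpu, Cpl) = 0.2711

0.2711


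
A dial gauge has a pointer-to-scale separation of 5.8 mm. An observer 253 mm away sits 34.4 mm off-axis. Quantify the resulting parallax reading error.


error = h * offset / d
= 5.8 * 34.4 / 253
= 0.7886

0.7886


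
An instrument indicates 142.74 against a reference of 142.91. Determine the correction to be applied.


Correction = standard - reading
= 142.91 - 142.74
= 0.1700

0.1700


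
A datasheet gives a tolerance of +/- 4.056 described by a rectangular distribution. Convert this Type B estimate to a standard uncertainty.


u_B = half_width / sqrt(3)
u_B = 4.056 / 1.7320508
u_B = 2.3417

2.3417


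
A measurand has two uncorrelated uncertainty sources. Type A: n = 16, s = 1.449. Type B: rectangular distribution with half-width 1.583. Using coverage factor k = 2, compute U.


u_A = s / sqrt(n) = 1.449 / sqrt(16) = 0.36225
u_B = half_width / sqrt(3) = 1.583 / sqrt(3) = 0.91394548
uc = sqrt(u_A^2 + u_B^2) = sqrt(0.36225^2 + 0.91394548^2) = 0.9831182
U = k * uc = 2 * 0.9831182
U = 1.9662

1.9662


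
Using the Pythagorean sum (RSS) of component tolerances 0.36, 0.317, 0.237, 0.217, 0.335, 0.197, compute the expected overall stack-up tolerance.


RSS = sqrt(0.36^2 + 0.317^2 + 0.237^2 + 0.217^2 + 0.335^2 + 0.197^2)
= sqrt(0.484381)
= 0.6960

0.6960


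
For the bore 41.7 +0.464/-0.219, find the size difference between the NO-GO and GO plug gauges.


GO = nominal - lower_tol (smallest hole = maximum material condition)
GO = 41.7 - 0.219 = 41.481
NO-GO = nominal + upper_tol (largest hole = least material condition)
NO-GO = 41.7 + 0.464 = 42.164
spread = NO-GO - GO = 42.164 - 41.481 = 0.6830

0.6830


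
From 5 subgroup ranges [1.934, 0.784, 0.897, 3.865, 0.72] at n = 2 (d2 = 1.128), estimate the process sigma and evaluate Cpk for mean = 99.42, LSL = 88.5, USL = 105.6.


R_bar = (1.934 + 0.784 + 0.897 + 3.865 + 0.72) / 5 = 1.64
sigma = R_bar / d2 = 1.64 / 1.128 = 1.4539007
Cp = (USL - LSL)/(6*sigma) = (105.6 - 88.5)/(6*1.4539007) = 1.9602
Cpu = (105.6 - 99.42)/(3*1.4539007) = 1.4169
Cpl = (99.42 - 88.5)/(3*1.4539007) = 2.5036
Cpk = min(Cpu, Cpl) = 1.4169

1.4169


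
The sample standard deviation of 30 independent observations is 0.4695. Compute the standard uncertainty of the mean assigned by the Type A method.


u_A = s / sqrt(n)
u_A = 0.4695 / sqrt(30)
u_A = 0.4695 / 5.4772256
u_A = 0.0857

0.0857


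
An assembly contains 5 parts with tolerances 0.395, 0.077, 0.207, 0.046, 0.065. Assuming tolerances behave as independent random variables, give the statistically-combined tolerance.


RSS = sqrt(0.395^2 + 0.077^2 + 0.207^2 + 0.046^2 + 0.065^2)
= sqrt(0.211144)
= 0.4595

0.4595


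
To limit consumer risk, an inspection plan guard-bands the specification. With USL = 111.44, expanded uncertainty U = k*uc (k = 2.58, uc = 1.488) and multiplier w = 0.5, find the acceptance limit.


U = k * uc = 2.58 * 1.488 = 3.83904
guard band g = w * U = 0.5 * 3.83904 = 1.91952
AL = USL - g = 111.44 - 1.91952
AL = 109.5205

109.5205


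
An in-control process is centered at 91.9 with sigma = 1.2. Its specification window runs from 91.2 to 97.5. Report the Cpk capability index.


Cpu = (USL - mean) / (3*sigma) = (97.5 - 91.9) / (3*1.2) = 1.5556
Cpl = (mean - LSL) / (3*sigma) = (91.9 - 91.2) / (3*1.2) = 0.1944
Cpk = min(Cpu, Cpl) = 0.1944

0.1944


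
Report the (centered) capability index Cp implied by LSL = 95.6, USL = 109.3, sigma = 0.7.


Cp = (USL - LSL) / (6 * sigma)
= (109.3 - 95.6) / (6 * 0.7)
= 13.7000 / 4.2000
= 3.2619

3.2619


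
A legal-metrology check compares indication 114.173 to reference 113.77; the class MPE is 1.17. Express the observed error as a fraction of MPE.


e = indication - reference = 114.173 - 113.77 = 0.4030
|e| = 0.4030
ratio = |e| / MPE = 0.4030 / 1.17
ratio = 0.3444

0.3444


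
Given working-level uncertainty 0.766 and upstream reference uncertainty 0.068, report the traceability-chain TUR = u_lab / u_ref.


TUR = u_lab / u_ref
= 0.766 / 0.068
= 11.2647

11.2647


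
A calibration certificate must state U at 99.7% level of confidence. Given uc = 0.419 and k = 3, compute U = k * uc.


U = k * uc
U = 3 * 0.419
U = 1.2570

1.2570


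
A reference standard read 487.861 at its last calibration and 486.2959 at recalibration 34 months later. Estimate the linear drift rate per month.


rate = (v2 - v1) / months
= (486.2959 - 487.861) / 34
= -1.5651 / 34
= -0.0460

-0.0460


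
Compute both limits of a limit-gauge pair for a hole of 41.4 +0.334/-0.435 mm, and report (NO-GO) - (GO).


GO = nominal - lower_tol (smallest hole = maximum material condition)
GO = 41.4 - 0.435 = 40.965
NO-GO = nominal + upper_tol (largest hole = least material condition)
NO-GO = 41.4 + 0.334 = 41.734
spread = NO-GO - GO = 41.734 - 40.965 = 0.7690

0.7690


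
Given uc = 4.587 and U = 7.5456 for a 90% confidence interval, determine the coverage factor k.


k = U / uc
k = 7.5456 / 4.587
k = 1.645

1.645


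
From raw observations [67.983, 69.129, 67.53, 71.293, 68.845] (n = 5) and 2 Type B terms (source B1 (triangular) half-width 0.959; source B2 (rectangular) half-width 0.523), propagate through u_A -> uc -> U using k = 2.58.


mean = (67.983 + 69.129 + 67.53 + 71.293 + 68.845) / 5 = 68.956
s = sqrt(sum((x - mean)^2)/(n-1)) = 1.4563674
u_A = s / sqrt(n) = 1.4563674 / sqrt(5) = 0.6513073
u_B1 = 0.959 / sqrt(6) = 0.39151011
u_B2 = 0.523 / sqrt(3) = 0.30195419
uc = sqrt(0.6513073^2 + 0.39151011^2 + 0.30195419^2) = 0.81771492
U = k * uc = 2.58 * 0.81771492
U = 2.1097

2.1097


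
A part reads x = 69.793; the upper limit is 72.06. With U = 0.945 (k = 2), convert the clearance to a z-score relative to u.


u = U / k = 0.945 / 2 = 0.4725
margin = |USL - x| = |72.06 - 69.793| = 2.267
z = margin / u = 2.267 / 0.4725
z = 4.7979

4.7979


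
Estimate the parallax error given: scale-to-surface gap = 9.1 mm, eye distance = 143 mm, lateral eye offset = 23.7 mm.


error = h * offset / d
= 9.1 * 23.7 / 143
= 1.5082

1.5082


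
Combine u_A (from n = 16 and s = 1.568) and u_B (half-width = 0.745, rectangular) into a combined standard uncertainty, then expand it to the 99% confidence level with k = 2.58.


u_A = s / sqrt(n) = 1.568 / sqrt(16) = 0.392
u_B = half_width / sqrt(3) = 0.745 / sqrt(3) = 0.43012595
uc = sqrt(u_A^2 + u_B^2) = sqrt(0.392^2 + 0.43012595^2) = 0.58195561
U = k * uc = 2.58 * 0.58195561
U = 1.5014

1.5014


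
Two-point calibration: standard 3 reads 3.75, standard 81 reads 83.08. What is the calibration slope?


slope = (y2 - y1) / (x2 - x1)
= (83.08 - 3.75) / (81 - 3)
= 79.3300 / 78
= 1.0171

1.0171


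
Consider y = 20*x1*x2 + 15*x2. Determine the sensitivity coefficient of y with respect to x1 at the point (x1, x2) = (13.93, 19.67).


y = 20*x1*x2 + 15*x2
dy/dx1 = 20*x2
Evaluate at x2 = 19.67: c1 = 20 * 19.67
c1 = 393.4000

393.4000


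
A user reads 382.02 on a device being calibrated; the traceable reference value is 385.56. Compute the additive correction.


Correction = standard - reading
= 385.56 - 382.02
= 3.5400

3.5400


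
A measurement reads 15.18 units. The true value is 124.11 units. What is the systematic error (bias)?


Systematic error = measured - true
= 15.18 - 124.11
= -108.9300

-108.9300


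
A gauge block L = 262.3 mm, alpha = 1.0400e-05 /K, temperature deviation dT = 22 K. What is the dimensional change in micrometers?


dL = L * alpha * dT
= 262.3 * 1.0400e-05 * 22
= 0.0600142 mm
dL_um = 0.0600142 * 1000 = 60.0142 um

60.0142


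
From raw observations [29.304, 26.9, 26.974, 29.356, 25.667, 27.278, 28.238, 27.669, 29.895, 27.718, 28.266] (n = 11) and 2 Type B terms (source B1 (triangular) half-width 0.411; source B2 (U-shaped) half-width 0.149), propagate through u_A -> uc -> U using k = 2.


mean = (29.304 + 26.9 + 26.974 + 29.356 + 25.667 + 27.278 + 28.238 + 27.669 + 29.895 + 27.718 + 28.266) / 11 = 27.93318182
s = sqrt(sum((x - mean)^2)/(n-1)) = 1.249976
u_A = s / sqrt(n) = 1.249976 / sqrt(11) = 0.37688194
u_B1 = 0.411 / sqrt(6) = 0.16779005
u_B2 = 0.149 / sqrt(2) = 0.10535891
uc = sqrt(0.37688194^2 + 0.16779005^2 + 0.10535891^2) = 0.42578633
U = k * uc = 2 * 0.42578633
U = 0.8516

0.8516


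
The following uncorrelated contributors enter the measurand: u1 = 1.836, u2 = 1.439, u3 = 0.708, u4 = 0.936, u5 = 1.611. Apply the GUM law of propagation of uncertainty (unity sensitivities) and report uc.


uc = sqrt(1.836^2 + 1.439^2 + 0.708^2 + 0.936^2 + 1.611^2)
uc = sqrt(9.414298)
uc = 3.0683

3.0683


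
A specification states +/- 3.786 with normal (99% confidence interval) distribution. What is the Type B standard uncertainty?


u_B = half_width / 2.576
u_B = 3.786 / 2.576
u_B = 1.4697

1.4697


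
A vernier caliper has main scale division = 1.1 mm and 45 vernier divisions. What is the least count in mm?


LC = MSD / n_div
= 1.1 / 45
= 0.0244

0.0244


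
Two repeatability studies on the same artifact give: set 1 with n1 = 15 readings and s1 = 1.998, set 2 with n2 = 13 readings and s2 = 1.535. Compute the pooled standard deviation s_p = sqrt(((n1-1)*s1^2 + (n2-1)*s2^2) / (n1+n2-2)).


s_p = sqrt(((n1-1)*s1^2 + (n2-1)*s2^2) / (n1+n2-2))
numerator = (15-1)*1.998^2 + (13-1)*1.535^2 = 55.888056 + 28.2747 = 84.162756
denominator = 15 + 13 - 2 = 26
s_p^2 = 84.162756 / 26 = 3.2370291
s_p = sqrt(3.2370291) = 1.7992

1.7992


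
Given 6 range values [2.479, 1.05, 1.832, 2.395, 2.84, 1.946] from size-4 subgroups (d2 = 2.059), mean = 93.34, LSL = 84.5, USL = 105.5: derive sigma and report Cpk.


R_bar = (2.479 + 1.05 + 1.832 + 2.395 + 2.84 + 1.946) / 6 = 2.0903333
sigma = R_bar / d2 = 2.0903333 / 2.059 = 1.0152177
Cp = (USL - LSL)/(6*sigma) = (105.5 - 84.5)/(6*1.0152177) = 3.4475
Cpu = (105.5 - 93.34)/(3*1.0152177) = 3.9926
Cpl = (93.34 - 84.5)/(3*1.0152177) = 2.9025
Cpk = min(Cpu, Cpl) = 2.9025

2.9025


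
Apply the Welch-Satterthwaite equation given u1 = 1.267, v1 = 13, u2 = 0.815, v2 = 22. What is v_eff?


uc = sqrt(u1^2 + u2^2) = sqrt(1.267^2 + 0.815^2) = 1.5064906
v_eff = uc^4 / (u1^4/v1 + u2^4/v2)
= 1.5064906^4 / (1.267^4/13 + 0.815^4/22)
= 5.1506935 / 0.21828145
v_eff = 23.5966

23.5966


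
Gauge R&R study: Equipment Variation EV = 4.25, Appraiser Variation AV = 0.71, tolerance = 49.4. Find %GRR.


GRR = sqrt(EV^2 + AV^2) = sqrt(4.25^2 + 0.71^2) = 4.3088978
%GRR = GRR / tol * 100 = 4.3088978 / 49.4 * 100
%GRR = 8.7225

8.7225


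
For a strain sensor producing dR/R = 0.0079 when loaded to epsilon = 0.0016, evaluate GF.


GF = (dR/R) / epsilon
= 0.0079 / 0.0016
= 4.9375

4.9375


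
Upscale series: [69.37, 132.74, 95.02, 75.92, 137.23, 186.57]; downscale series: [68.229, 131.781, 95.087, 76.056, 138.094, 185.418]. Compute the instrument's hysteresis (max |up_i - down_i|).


|69.37 - 68.229| = 1.1410
|132.74 - 131.781| = 0.9590
|95.02 - 95.087| = 0.0670
|75.92 - 76.056| = 0.1360
|137.23 - 138.094| = 0.8640
|186.57 - 185.418| = 1.1520
hysteresis = max(diffs) = 1.1520

1.1520


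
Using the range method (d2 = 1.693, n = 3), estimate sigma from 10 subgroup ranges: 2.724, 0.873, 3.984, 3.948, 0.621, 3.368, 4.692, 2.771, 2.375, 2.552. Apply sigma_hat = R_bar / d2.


R_bar = (2.724 + 0.873 + 3.984 + 3.948 + 0.621 + 3.368 + 4.692 + 2.771 + 2.375 + 2.552) / 10
R_bar = 27.908 / 10 = 2.7908
sigma_hat = R_bar / d2 = 2.7908 / 1.693 = 1.6484

1.6484


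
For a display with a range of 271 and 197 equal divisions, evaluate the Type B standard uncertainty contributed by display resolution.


resolution = range / divisions
resolution = 271 / 197 = 1.3756345
u_res = resolution / (2*sqrt(3))
u_res = 1.3756345 / 3.4641016
u_res = 0.3971

0.3971


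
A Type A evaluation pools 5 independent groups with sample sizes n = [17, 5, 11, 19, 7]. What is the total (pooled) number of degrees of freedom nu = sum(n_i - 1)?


nu = sum_i (n_i - 1)
nu = ((17 - 1) + (5 - 1) + (11 - 1) + (19 - 1) + (7 - 1))
nu = 16 + 4 + 10 + 18 + 6
nu = 54

54


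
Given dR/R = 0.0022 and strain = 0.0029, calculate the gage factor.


GF = (dR/R) / epsilon
= 0.0022 / 0.0029
= 0.7586

0.7586


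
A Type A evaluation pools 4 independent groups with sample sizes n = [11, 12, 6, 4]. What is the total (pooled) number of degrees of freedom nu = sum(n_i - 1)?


nu = sum_i (n_i - 1)
nu = ((11 - 1) + (12 - 1) + (6 - 1) + (4 - 1))
nu = 10 + 11 + 5 + 3
nu = 29

29


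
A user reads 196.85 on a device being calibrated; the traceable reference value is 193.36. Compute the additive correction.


Correction = standard - reading
= 193.36 - 196.85
= -3.4900

-3.4900


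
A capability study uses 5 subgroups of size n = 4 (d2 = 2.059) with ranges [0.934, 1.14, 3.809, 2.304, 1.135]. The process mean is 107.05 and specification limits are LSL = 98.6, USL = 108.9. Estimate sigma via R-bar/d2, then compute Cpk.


R_bar = (0.934 + 1.14 + 3.809 + 2.304 + 1.135) / 5 = 1.8644
sigma = R_bar / d2 = 1.8644 / 2.059 = 0.9054881
Cp = (USL - LSL)/(6*sigma) = (108.9 - 98.6)/(6*0.9054881) = 1.8958
Cpu = (108.9 - 107.05)/(3*0.9054881) = 0.6810
Cpl = (107.05 - 98.6)/(3*0.9054881) = 3.1107
Cpk = min(Cpu, Cpl) = 0.6810

0.6810


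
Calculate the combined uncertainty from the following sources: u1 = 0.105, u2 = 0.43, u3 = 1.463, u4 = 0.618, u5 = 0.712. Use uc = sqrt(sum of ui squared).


uc = sqrt(0.105^2 + 0.43^2 + 1.463^2 + 0.618^2 + 0.712^2)
uc = sqrt(3.225162)
uc = 1.7959

1.7959


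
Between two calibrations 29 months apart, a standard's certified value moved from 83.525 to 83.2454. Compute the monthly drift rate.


rate = (v2 - v1) / months
= (83.2454 - 83.525) / 29
= -0.2796 / 29
= -0.0096

-0.0096


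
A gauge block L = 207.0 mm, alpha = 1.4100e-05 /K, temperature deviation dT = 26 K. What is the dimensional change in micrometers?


dL = L * alpha * dT
= 207.0 * 1.4100e-05 * 26
= 0.0758862 mm
dL_um = 0.0758862 * 1000 = 75.8862 um

75.8862


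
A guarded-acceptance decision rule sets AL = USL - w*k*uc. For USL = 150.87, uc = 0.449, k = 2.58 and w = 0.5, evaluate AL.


U = k * uc = 2.58 * 0.449 = 1.15842
guard band g = w * U = 0.5 * 1.15842 = 0.57921
AL = USL - g = 150.87 - 0.57921
AL = 150.2908

150.2908


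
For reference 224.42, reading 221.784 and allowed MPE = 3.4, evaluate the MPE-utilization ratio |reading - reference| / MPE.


e = indication - reference = 221.784 - 224.42 = -2.6360
|e| = 2.6360
ratio = |e| / MPE = 2.6360 / 3.4
ratio = 0.7753

0.7753


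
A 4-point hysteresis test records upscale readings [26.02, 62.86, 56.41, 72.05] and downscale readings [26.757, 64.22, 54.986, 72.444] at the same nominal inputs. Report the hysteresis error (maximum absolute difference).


|26.02 - 26.757| = 0.7370
|62.86 - 64.22| = 1.3600
|56.41 - 54.986| = 1.4240
|72.05 - 72.444| = 0.3940
hysteresis = max(diffs) = 1.4240

1.4240


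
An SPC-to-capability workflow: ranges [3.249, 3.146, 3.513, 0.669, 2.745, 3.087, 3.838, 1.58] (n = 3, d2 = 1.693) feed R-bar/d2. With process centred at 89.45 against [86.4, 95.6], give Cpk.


R_bar = (3.249 + 3.146 + 3.513 + 0.669 + 2.745 + 3.087 + 3.838 + 1.58) / 8 = 2.728375
sigma = R_bar / d2 = 2.728375 / 1.693 = 1.6115623
Cp = (USL - LSL)/(6*sigma) = (95.6 - 86.4)/(6*1.6115623) = 0.9515
Cpu = (95.6 - 89.45)/(3*1.6115623) = 1.2721
Cpl = (89.45 - 86.4)/(3*1.6115623) = 0.6309
Cpk = min(Cpu, Cpl) = 0.6309

0.6309


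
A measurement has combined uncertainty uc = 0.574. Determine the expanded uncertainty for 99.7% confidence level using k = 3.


U = k * uc
U = 3 * 0.574
U = 1.7220

1.7220


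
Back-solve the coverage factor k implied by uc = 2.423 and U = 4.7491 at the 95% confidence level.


k = U / uc
k = 4.7491 / 2.423
k = 1.96

1.96


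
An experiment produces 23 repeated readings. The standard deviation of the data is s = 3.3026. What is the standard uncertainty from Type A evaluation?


u_A = s / sqrt(n)
u_A = 3.3026 / sqrt(23)
u_A = 3.3026 / 4.7958315
u_A = 0.6886

0.6886


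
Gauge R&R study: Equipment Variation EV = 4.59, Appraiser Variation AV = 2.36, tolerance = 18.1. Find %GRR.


GRR = sqrt(EV^2 + AV^2) = sqrt(4.59^2 + 2.36^2) = 5.1611723
%GRR = GRR / tol * 100 = 5.1611723 / 18.1 * 100
%GRR = 28.5148

28.5148


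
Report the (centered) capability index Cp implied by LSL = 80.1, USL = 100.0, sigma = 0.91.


Cp = (USL - LSL) / (6 * sigma)
= (100.0 - 80.1) / (6 * 0.91)
= 19.9000 / 5.4600
= 3.6447

3.6447


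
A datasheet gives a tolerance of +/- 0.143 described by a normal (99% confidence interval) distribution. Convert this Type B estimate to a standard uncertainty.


u_B = half_width / 2.576
u_B = 0.143 / 2.576
u_B = 0.0555

0.0555


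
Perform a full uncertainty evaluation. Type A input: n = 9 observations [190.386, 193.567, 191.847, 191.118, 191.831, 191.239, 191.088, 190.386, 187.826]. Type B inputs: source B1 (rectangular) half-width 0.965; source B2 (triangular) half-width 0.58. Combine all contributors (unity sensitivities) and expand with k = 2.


mean = (190.386 + 193.567 + 191.847 + 191.118 + 191.831 + 191.239 + 191.088 + 190.386 + 187.826) / 9 = 191.032
s = sqrt(sum((x - mean)^2)/(n-1)) = 1.5368515
u_A = s / sqrt(n) = 1.5368515 / sqrt(9) = 0.51228383
u_B1 = 0.965 / sqrt(3) = 0.55714301
u_B2 = 0.58 / sqrt(6) = 0.23678401
uc = sqrt(0.51228383^2 + 0.55714301^2 + 0.23678401^2) = 0.79303829
U = k * uc = 2 * 0.79303829
U = 1.5861

1.5861


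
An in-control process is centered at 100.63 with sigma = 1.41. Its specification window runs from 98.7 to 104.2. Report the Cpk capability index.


Cpu = (USL - mean) / (3*sigma) = (104.2 - 100.63) / (3*1.41) = 0.8440
Cpl = (mean - LSL) / (3*sigma) = (100.63 - 98.7) / (3*1.41) = 0.4563
Cpk = min(Cpu, Cpl) = 0.4563

0.4563


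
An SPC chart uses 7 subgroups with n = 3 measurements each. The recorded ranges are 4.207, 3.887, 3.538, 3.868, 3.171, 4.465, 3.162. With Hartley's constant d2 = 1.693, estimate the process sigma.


R_bar = (4.207 + 3.887 + 3.538 + 3.868 + 3.171 + 4.465 + 3.162) / 7
R_bar = 26.298 / 7 = 3.7568571
sigma_hat = R_bar / d2 = 3.7568571 / 1.693 = 2.2191

2.2191


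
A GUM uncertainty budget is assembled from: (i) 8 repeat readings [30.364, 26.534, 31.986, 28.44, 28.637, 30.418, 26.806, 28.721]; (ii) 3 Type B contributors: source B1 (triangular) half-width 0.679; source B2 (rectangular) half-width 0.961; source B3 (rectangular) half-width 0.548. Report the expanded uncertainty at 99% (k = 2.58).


mean = (30.364 + 26.534 + 31.986 + 28.44 + 28.637 + 30.418 + 26.806 + 28.721) / 8 = 28.98825
s = sqrt(sum((x - mean)^2)/(n-1)) = 1.8595051
u_A = s / sqrt(n) = 1.8595051 / sqrt(8) = 0.65743433
u_B1 = 0.679 / sqrt(6) = 0.27720059
u_B2 = 0.961 / sqrt(3) = 0.55483361
u_B3 = 0.548 / sqrt(3) = 0.31638795
uc = sqrt(0.65743433^2 + 0.27720059^2 + 0.55483361^2 + 0.31638795^2) = 0.95760208
U = k * uc = 2.58 * 0.95760208
U = 2.4706

2.4706


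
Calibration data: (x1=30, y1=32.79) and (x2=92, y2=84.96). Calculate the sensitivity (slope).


slope = (y2 - y1) / (x2 - x1)
= (84.96 - 32.79) / (92 - 30)
= 52.1700 / 62
= 0.8415

0.8415


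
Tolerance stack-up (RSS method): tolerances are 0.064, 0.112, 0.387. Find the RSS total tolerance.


RSS = sqrt(0.064^2 + 0.112^2 + 0.387^2)
= sqrt(0.166409)
= 0.4079

0.4079


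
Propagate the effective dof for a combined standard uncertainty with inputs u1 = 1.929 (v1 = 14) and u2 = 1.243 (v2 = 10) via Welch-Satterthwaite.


uc = sqrt(u1^2 + u2^2) = sqrt(1.929^2 + 1.243^2) = 2.2947963
v_eff = uc^4 / (u1^4/v1 + u2^4/v2)
= 2.2947963^4 / (1.929^4/14 + 1.243^4/10)
= 27.731705 / 1.2277281
v_eff = 22.5878

22.5878


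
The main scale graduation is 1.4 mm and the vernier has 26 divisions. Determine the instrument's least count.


LC = MSD / n_div
= 1.4 / 26
= 0.0538

0.0538


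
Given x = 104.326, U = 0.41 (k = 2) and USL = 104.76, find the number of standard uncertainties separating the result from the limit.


u = U / k = 0.41 / 2 = 0.205
margin = |USL - x| = |104.76 - 104.326| = 0.434
z = margin / u = 0.434 / 0.205
z = 2.1171

2.1171


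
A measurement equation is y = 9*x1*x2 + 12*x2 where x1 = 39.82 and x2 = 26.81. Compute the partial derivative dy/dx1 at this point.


y = 9*x1*x2 + 12*x2
dy/dx1 = 9*x2
Evaluate at x2 = 26.81: c1 = 9 * 26.81
c1 = 241.2900

241.2900


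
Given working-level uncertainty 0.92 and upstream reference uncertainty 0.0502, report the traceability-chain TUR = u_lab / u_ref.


TUR = u_lab / u_ref
= 0.92 / 0.0502
= 18.3267

18.3267


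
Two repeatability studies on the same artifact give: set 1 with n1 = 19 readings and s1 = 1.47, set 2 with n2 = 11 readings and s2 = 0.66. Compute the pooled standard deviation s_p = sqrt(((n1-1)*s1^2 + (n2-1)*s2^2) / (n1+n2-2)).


s_p = sqrt(((n1-1)*s1^2 + (n2-1)*s2^2) / (n1+n2-2))
numerator = (19-1)*1.47^2 + (11-1)*0.66^2 = 38.8962 + 4.356 = 43.2522
denominator = 19 + 11 - 2 = 28
s_p^2 = 43.2522 / 28 = 1.5447214
s_p = sqrt(1.5447214) = 1.2429

1.2429


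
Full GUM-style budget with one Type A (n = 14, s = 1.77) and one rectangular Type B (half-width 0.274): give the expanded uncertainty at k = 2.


u_A = s / sqrt(n) = 1.77 / sqrt(14) = 0.4730524
u_B = half_width / sqrt(3) = 0.274 / sqrt(3) = 0.15819397
uc = sqrt(u_A^2 + u_B^2) = sqrt(0.4730524^2 + 0.15819397^2) = 0.49880247
U = k * uc = 2 * 0.49880247
U = 0.9976

0.9976


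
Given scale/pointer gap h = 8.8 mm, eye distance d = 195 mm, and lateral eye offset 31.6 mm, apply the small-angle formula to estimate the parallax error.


error = h * offset / d
= 8.8 * 31.6 / 195
= 1.4261

1.4261


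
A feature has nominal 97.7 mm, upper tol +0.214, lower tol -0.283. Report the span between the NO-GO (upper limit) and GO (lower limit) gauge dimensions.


GO = nominal - lower_tol (smallest hole = maximum material condition)
GO = 97.7 - 0.283 = 97.417
NO-GO = nominal + upper_tol (largest hole = least material condition)
NO-GO = 97.7 + 0.214 = 97.914
spread = NO-GO - GO = 97.914 - 97.417 = 0.4970

0.4970


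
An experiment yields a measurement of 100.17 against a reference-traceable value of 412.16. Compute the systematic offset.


Systematic error = measured - true
= 100.17 - 412.16
= -311.9900

-311.9900


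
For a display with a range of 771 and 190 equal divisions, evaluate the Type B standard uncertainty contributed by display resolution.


resolution = range / divisions
resolution = 771 / 190 = 4.0578947
u_res = resolution / (2*sqrt(3))
u_res = 4.0578947 / 3.4641016
u_res = 1.1714

1.1714


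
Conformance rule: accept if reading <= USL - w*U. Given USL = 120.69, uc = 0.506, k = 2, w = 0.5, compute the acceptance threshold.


U = k * uc = 2 * 0.506 = 1.012
guard band g = w * U = 0.5 * 1.012 = 0.506
AL = USL - g = 120.69 - 0.506
AL = 120.1840

120.1840


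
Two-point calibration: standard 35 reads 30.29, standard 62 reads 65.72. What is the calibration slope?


slope = (y2 - y1) / (x2 - x1)
= (65.72 - 30.29) / (62 - 35)
= 35.4300 / 27
= 1.3122

1.3122


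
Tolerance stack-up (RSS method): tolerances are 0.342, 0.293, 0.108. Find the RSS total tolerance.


RSS = sqrt(0.342^2 + 0.293^2 + 0.108^2)
= sqrt(0.214477)
= 0.4631

0.4631


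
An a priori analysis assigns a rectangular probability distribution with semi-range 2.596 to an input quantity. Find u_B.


u_B = half_width / sqrt(3)
u_B = 2.596 / 1.7320508
u_B = 1.4988

1.4988


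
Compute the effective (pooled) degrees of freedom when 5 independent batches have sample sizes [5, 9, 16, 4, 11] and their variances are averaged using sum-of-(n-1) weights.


nu = sum_i (n_i - 1)
nu = ((5 - 1) + (9 - 1) + (16 - 1) + (4 - 1) + (11 - 1))
nu = 4 + 8 + 15 + 3 + 10
nu = 40

40


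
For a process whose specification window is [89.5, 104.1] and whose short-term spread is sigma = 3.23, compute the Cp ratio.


Cp = (USL - LSL) / (6 * sigma)
= (104.1 - 89.5) / (6 * 3.23)
= 14.6000 / 19.3800
= 0.7534

0.7534


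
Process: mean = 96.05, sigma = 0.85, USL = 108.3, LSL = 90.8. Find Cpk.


Cpu = (USL - mean) / (3*sigma) = (108.3 - 96.05) / (3*0.85) = 4.8039
Cpl = (mean - LSL) / (3*sigma) = (96.05 - 90.8) / (3*0.85) = 2.0588
Cpk = min(Cpu, Cpl) = 2.0588

2.0588


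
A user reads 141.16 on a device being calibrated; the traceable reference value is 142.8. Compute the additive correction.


Correction = standard - reading
= 142.8 - 141.16
= 1.6400

1.6400


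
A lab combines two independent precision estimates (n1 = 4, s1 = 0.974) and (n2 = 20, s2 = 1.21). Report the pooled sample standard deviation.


s_p = sqrt(((n1-1)*s1^2 + (n2-1)*s2^2) / (n1+n2-2))
numerator = (4-1)*0.974^2 + (20-1)*1.21^2 = 2.846028 + 27.8179 = 30.663928
denominator = 4 + 20 - 2 = 22
s_p^2 = 30.663928 / 22 = 1.3938149
s_p = sqrt(1.3938149) = 1.1806

1.1806


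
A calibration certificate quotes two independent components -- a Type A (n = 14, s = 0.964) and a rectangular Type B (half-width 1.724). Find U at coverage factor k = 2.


u_A = s / sqrt(n) = 0.964 / sqrt(14) = 0.25763984
u_B = half_width / sqrt(3) = 1.724 / sqrt(3) = 0.99535186
uc = sqrt(u_A^2 + u_B^2) = sqrt(0.25763984^2 + 0.99535186^2) = 1.0281554
U = k * uc = 2 * 1.0281554
U = 2.0563

2.0563


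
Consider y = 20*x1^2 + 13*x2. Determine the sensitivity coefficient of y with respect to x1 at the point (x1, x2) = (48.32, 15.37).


y = 20*x1^2 + 13*x2
dy/dx1 = 2*20*x1
Evaluate at x1 = 48.32: c1 = 40 * 48.32
c1 = 1932.8000

1932.8000


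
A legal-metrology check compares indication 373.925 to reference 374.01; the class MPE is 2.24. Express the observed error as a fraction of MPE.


e = indication - reference = 373.925 - 374.01 = -0.0850
|e| = 0.0850
ratio = |e| / MPE = 0.0850 / 2.24
ratio = 0.0379

0.0379


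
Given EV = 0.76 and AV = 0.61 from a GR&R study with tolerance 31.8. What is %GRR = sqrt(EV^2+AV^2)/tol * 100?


GRR = sqrt(EV^2 + AV^2) = sqrt(0.76^2 + 0.61^2) = 0.97452553
%GRR = GRR / tol * 100 = 0.97452553 / 31.8 * 100
%GRR = 3.0645

3.0645


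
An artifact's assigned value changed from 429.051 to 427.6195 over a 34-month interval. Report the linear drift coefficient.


rate = (v2 - v1) / months
= (427.6195 - 429.051) / 34
= -1.4315 / 34
= -0.0421

-0.0421


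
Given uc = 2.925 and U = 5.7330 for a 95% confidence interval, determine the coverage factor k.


k = U / uc
k = 5.7330 / 2.925
k = 1.96

1.96


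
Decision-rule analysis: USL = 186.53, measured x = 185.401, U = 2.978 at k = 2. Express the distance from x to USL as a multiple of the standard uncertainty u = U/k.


u = U / k = 2.978 / 2 = 1.489
margin = |USL - x| = |186.53 - 185.401| = 1.129
z = margin / u = 1.129 / 1.489
z = 0.7582

0.7582


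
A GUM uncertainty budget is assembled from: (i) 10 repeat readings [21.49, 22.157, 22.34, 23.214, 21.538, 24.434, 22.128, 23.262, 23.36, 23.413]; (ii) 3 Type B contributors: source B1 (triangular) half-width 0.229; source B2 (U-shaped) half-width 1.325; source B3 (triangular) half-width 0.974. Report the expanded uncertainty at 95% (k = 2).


mean = (21.49 + 22.157 + 22.34 + 23.214 + 21.538 + 24.434 + 22.128 + 23.262 + 23.36 + 23.413) / 10 = 22.7336
s = sqrt(sum((x - mean)^2)/(n-1)) = 0.947831
u_A = s / sqrt(n) = 0.947831 / sqrt(10) = 0.29973048
u_B1 = 0.229 / sqrt(6) = 0.093488859
u_B2 = 1.325 / sqrt(2) = 0.93691649
u_B3 = 0.974 / sqrt(6) = 0.39763383
uc = sqrt(0.29973048^2 + 0.093488859^2 + 0.93691649^2 + 0.39763383^2) = 1.0651308
U = k * uc = 2 * 1.0651308
U = 2.1303

2.1303


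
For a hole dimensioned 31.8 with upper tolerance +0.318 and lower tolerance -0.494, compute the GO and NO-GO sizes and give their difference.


GO = nominal - lower_tol (smallest hole = maximum material condition)
GO = 31.8 - 0.494 = 31.306
NO-GO = nominal + upper_tol (largest hole = least material condition)
NO-GO = 31.8 + 0.318 = 32.118
spread = NO-GO - GO = 32.118 - 31.306 = 0.8120

0.8120


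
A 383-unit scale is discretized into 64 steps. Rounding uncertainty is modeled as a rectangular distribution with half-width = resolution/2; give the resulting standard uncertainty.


resolution = range / divisions
resolution = 383 / 64 = 5.984375
u_res = resolution / (2*sqrt(3))
u_res = 5.984375 / 3.4641016
u_res = 1.7275

1.7275


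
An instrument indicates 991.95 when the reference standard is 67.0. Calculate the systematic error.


Systematic error = measured - true
= 991.95 - 67.0
= 924.9500

924.9500


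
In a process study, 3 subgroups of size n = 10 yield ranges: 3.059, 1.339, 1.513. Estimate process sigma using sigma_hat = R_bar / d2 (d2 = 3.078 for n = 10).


R_bar = (3.059 + 1.339 + 1.513) / 3
R_bar = 5.911 / 3 = 1.9703333
sigma_hat = R_bar / d2 = 1.9703333 / 3.078 = 0.6401

0.6401


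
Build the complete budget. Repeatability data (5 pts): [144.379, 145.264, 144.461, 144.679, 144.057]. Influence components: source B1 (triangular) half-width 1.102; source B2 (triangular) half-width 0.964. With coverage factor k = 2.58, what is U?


mean = (144.379 + 145.264 + 144.461 + 144.679 + 144.057) / 5 = 144.568
s = sqrt(sum((x - mean)^2)/(n-1)) = 0.44861676
u_A = s / sqrt(n) = 0.44861676 / sqrt(5) = 0.20062751
u_B1 = 1.102 / sqrt(6) = 0.44988962
u_B2 = 0.964 / sqrt(6) = 0.39355135
uc = sqrt(0.20062751^2 + 0.44988962^2 + 0.39355135^2) = 0.63050356
U = k * uc = 2.58 * 0.63050356
U = 1.6267

1.6267


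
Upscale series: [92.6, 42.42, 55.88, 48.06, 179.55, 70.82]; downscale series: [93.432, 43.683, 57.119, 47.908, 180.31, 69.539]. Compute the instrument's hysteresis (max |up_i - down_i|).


|92.6 - 93.432| = 0.8320
|42.42 - 43.683| = 1.2630
|55.88 - 57.119| = 1.2390
|48.06 - 47.908| = 0.1520
|179.55 - 180.31| = 0.7600
|70.82 - 69.539| = 1.2810
hysteresis = max(diffs) = 1.2810

1.2810


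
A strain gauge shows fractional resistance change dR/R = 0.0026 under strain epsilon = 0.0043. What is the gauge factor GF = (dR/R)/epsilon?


GF = (dR/R) / epsilon
= 0.0026 / 0.0043
= 0.6047

0.6047


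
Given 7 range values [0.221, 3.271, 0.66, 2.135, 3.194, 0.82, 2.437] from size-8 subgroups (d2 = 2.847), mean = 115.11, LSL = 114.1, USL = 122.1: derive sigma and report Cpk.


R_bar = (0.221 + 3.271 + 0.66 + 2.135 + 3.194 + 0.82 + 2.437) / 7 = 1.8197143
sigma = R_bar / d2 = 1.8197143 / 2.847 = 0.63916906
Cp = (USL - LSL)/(6*sigma) = (122.1 - 114.1)/(6*0.63916906) = 2.0860
Cpu = (122.1 - 115.11)/(3*0.63916906) = 3.6454
Cpl = (115.11 - 114.1)/(3*0.63916906) = 0.5267
Cpk = min(Cpu, Cpl) = 0.5267

0.5267


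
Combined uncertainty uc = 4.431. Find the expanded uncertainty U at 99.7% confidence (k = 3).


U = k * uc
U = 3 * 4.431
U = 13.2930

13.2930


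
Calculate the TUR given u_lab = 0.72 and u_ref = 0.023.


TUR = u_lab / u_ref
= 0.72 / 0.023
= 31.3043

31.3043


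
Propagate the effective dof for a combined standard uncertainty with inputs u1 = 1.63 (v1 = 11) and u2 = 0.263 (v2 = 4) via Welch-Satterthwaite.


uc = sqrt(u1^2 + u2^2) = sqrt(1.63^2 + 0.263^2) = 1.6510812
v_eff = uc^4 / (u1^4/v1 + u2^4/v2)
= 1.6510812^4 / (1.63^4/11 + 0.263^4/4)
= 7.4314529 / 0.64293405
v_eff = 11.5587

11.5587


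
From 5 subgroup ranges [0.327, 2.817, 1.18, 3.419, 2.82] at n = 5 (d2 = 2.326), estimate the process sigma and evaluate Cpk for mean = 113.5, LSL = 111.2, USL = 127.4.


R_bar = (0.327 + 2.817 + 1.18 + 3.419 + 2.82) / 5 = 2.1126
sigma = R_bar / d2 = 2.1126 / 2.326 = 0.90825451
Cp = (USL - LSL)/(6*sigma) = (127.4 - 111.2)/(6*0.90825451) = 2.9727
Cpu = (127.4 - 113.5)/(3*0.90825451) = 5.1014
Cpl = (113.5 - 111.2)/(3*0.90825451) = 0.8441
Cpk = min(Cpu, Cpl) = 0.8441

0.8441


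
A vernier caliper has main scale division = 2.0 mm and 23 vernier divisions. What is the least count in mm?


LC = MSD / n_div
= 2.0 / 23
= 0.0870

0.0870


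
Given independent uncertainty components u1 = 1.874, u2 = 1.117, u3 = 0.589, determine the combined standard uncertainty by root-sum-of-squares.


uc = sqrt(1.874^2 + 1.117^2 + 0.589^2)
uc = sqrt(5.106486)
uc = 2.2598

2.2598


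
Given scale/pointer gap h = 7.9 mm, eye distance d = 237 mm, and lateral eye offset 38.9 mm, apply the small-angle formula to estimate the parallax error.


error = h * offset / d
= 7.9 * 38.9 / 237
= 1.2967

1.2967


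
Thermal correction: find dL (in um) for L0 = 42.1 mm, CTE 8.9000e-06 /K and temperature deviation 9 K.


dL = L * alpha * dT
= 42.1 * 8.9000e-06 * 9
= 0.0033722 mm
dL_um = 0.0033722 * 1000 = 3.3722 um

3.3722


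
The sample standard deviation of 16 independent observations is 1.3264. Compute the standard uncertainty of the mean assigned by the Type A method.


u_A = s / sqrt(n)
u_A = 1.3264 / sqrt(16)
u_A = 1.3264 / 4
u_A = 0.3316

0.3316


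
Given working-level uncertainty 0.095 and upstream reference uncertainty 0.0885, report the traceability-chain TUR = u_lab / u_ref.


TUR = u_lab / u_ref
= 0.095 / 0.0885
= 1.0734

1.0734


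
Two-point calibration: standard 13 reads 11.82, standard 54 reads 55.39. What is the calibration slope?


slope = (y2 - y1) / (x2 - x1)
= (55.39 - 11.82) / (54 - 13)
= 43.5700 / 41
= 1.0627

1.0627


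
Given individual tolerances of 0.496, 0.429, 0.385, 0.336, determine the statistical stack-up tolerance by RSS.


RSS = sqrt(0.496^2 + 0.429^2 + 0.385^2 + 0.336^2)
= sqrt(0.691178)
= 0.8314

0.8314


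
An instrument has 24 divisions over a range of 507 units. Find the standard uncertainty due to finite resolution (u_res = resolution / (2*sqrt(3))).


resolution = range / divisions
resolution = 507 / 24 = 21.125
u_res = resolution / (2*sqrt(3))
u_res = 21.125 / 3.4641016
u_res = 6.0983

6.0983


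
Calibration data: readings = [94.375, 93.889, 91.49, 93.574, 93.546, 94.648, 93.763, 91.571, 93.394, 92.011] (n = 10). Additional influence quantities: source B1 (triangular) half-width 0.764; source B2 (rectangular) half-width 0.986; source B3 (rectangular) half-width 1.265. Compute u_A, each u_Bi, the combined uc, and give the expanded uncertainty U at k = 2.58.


mean = (94.375 + 93.889 + 91.49 + 93.574 + 93.546 + 94.648 + 93.763 + 91.571 + 93.394 + 92.011) / 10 = 93.2261
s = sqrt(sum((x - mean)^2)/(n-1)) = 1.132887
u_A = s / sqrt(n) = 1.132887 / sqrt(10) = 0.35825033
u_B1 = 0.764 / sqrt(6) = 0.31190169
u_B2 = 0.986 / sqrt(3) = 0.56926737
u_B3 = 1.265 / sqrt(3) = 0.73034809
uc = sqrt(0.35825033^2 + 0.31190169^2 + 0.56926737^2 + 0.73034809^2) = 1.0407207
U = k * uc = 2.58 * 1.0407207
U = 2.6851

2.6851


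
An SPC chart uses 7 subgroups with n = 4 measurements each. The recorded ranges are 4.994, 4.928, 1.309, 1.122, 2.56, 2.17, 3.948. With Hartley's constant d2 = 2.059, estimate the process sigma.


R_bar = (4.994 + 4.928 + 1.309 + 1.122 + 2.56 + 2.17 + 3.948) / 7
R_bar = 21.031 / 7 = 3.0044286
sigma_hat = R_bar / d2 = 3.0044286 / 2.059 = 1.4592

1.4592


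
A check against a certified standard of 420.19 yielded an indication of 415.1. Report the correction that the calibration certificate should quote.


Correction = standard - reading
= 420.19 - 415.1
= 5.0900

5.0900


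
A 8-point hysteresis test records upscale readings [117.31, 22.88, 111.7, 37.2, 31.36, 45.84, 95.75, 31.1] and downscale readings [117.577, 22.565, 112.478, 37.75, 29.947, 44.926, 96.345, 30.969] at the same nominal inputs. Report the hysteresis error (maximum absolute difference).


|117.31 - 117.577| = 0.2670
|22.88 - 22.565| = 0.3150
|111.7 - 112.478| = 0.7780
|37.2 - 37.75| = 0.5500
|31.36 - 29.947| = 1.4130
|45.84 - 44.926| = 0.9140
|95.75 - 96.345| = 0.5950
|31.1 - 30.969| = 0.1310
hysteresis = max(diffs) = 1.4130

1.4130


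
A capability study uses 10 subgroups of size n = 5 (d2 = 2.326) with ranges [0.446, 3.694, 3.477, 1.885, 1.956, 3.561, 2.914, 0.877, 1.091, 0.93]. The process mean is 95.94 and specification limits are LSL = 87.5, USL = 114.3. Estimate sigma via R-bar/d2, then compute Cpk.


R_bar = (0.446 + 3.694 + 3.477 + 1.885 + 1.956 + 3.561 + 2.914 + 0.877 + 1.091 + 0.93) / 10 = 2.0831
sigma = R_bar / d2 = 2.0831 / 2.326 = 0.8955718
Cp = (USL - LSL)/(6*sigma) = (114.3 - 87.5)/(6*0.8955718) = 4.9875
Cpu = (114.3 - 95.94)/(3*0.8955718) = 6.8336
Cpl = (95.94 - 87.5)/(3*0.8955718) = 3.1414
Cpk = min(Cpu, Cpl) = 3.1414

3.1414


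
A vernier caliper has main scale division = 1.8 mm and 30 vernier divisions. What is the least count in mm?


LC = MSD / n_div
= 1.8 / 30
= 0.0600

0.0600


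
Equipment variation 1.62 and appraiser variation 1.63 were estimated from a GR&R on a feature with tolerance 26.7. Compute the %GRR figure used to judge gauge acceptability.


GRR = sqrt(EV^2 + AV^2) = sqrt(1.62^2 + 1.63^2) = 2.2981079
%GRR = GRR / tol * 100 = 2.2981079 / 26.7 * 100
%GRR = 8.6071

8.6071


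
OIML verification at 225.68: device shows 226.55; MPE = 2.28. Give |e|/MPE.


e = indication - reference = 226.55 - 225.68 = 0.8700
|e| = 0.8700
ratio = |e| / MPE = 0.8700 / 2.28
ratio = 0.3816

0.3816


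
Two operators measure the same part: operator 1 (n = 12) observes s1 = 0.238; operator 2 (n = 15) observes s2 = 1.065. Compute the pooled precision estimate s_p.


s_p = sqrt(((n1-1)*s1^2 + (n2-1)*s2^2) / (n1+n2-2))
numerator = (12-1)*0.238^2 + (15-1)*1.065^2 = 0.623084 + 15.87915 = 16.502234
denominator = 12 + 15 - 2 = 25
s_p^2 = 16.502234 / 25 = 0.66008936
s_p = sqrt(0.66008936) = 0.8125

0.8125


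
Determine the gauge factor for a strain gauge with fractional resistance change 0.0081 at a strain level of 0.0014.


GF = (dR/R) / epsilon
= 0.0081 / 0.0014
= 5.7857

5.7857


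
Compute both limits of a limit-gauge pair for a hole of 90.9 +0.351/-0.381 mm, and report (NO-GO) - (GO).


GO = nominal - lower_tol (smallest hole = maximum material condition)
GO = 90.9 - 0.381 = 90.519
NO-GO = nominal + upper_tol (largest hole = least material condition)
NO-GO = 90.9 + 0.351 = 91.251
spread = NO-GO - GO = 91.251 - 90.519 = 0.7320

0.7320


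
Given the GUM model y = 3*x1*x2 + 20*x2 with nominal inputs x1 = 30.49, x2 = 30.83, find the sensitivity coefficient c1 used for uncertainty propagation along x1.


y = 3*x1*x2 + 20*x2
dy/dx1 = 3*x2
Evaluate at x2 = 30.83: c1 = 3 * 30.83
c1 = 92.4900

92.4900


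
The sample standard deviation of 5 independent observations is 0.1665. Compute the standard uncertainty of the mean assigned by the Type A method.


u_A = s / sqrt(n)
u_A = 0.1665 / sqrt(5)
u_A = 0.1665 / 2.236068
u_A = 0.0745

0.0745


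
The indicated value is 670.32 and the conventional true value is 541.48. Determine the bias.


Systematic error = measured - true
= 670.32 - 541.48
= 128.8400

128.8400


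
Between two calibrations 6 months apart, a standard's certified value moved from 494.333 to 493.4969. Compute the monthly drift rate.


rate = (v2 - v1) / months
= (493.4969 - 494.333) / 6
= -0.8361 / 6
= -0.1394

-0.1394


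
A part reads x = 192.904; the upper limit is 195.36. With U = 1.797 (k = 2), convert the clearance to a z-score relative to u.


u = U / k = 1.797 / 2 = 0.8985
margin = |USL - x| = |195.36 - 192.904| = 2.456
z = margin / u = 2.456 / 0.8985
z = 2.7334

2.7334
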